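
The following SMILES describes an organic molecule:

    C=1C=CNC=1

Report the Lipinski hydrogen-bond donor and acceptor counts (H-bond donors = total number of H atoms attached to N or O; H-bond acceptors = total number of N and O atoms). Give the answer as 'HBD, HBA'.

Donors: find every N or O and count the H atoms it carries.
  atom 4 (N): bond orders sum to 2 → 1 H
Lipinski HBD = 1.
Acceptors: N atoms = 1, O atoms = 0 → HBA = 1.

1, 1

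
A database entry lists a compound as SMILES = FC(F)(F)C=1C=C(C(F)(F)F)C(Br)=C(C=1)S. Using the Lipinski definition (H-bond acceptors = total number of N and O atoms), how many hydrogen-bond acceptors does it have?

N atoms: 0; O atoms: 0.
Lipinski HBA = 0 + 0 = 0.

0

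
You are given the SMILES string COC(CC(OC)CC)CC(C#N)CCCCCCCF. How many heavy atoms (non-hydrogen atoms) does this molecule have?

Every atom symbol written in the SMILES (organic subset) is one heavy atom; implicit H are not written.
Heavy atoms by element → C:17, F:1, N:1, O:2.
Total: 21.

21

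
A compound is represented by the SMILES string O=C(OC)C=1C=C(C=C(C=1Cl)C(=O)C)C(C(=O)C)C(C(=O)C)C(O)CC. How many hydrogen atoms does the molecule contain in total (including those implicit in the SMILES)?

23

Walk through each heavy atom and fill implicit hydrogens from standard valence (C 4, N 3, O 2, S 2, halogen 1):
  atom 1: O, bond orders sum to 2 (valence 2) → 0 H
  atom 2: C, bond orders sum to 4 (valence 4) → 0 H
  atom 3: O, bond orders sum to 2 (valence 2) → 0 H
  atom 4: C, bond orders sum to 1 (valence 4) → 3 H
  atom 5: C, bond orders sum to 4 (valence 4) → 0 H
  atom 6: C, bond orders sum to 3 (valence 4) → 1 H
  atom 7: C, bond orders sum to 4 (valence 4) → 0 H
  atom 8: C, bond orders sum to 3 (valence 4) → 1 H
  atom 9: C, bond orders sum to 4 (valence 4) → 0 H
  atom 10: C, bond orders sum to 4 (valence 4) → 0 H
  atom 11: Cl (halogen, monovalent) → 0 H
  atom 12: C, bond orders sum to 4 (valence 4) → 0 H
  atom 13: O, bond orders sum to 2 (valence 2) → 0 H
  atom 14: C, bond orders sum to 1 (valence 4) → 3 H
  atom 15: C, bond orders sum to 3 (valence 4) → 1 H
  atom 16: C, bond orders sum to 4 (valence 4) → 0 H
  atom 17: O, bond orders sum to 2 (valence 2) → 0 H
  atom 18: C, bond orders sum to 1 (valence 4) → 3 H
  atom 19: C, bond orders sum to 3 (valence 4) → 1 H
  atom 20: C, bond orders sum to 4 (valence 4) → 0 H
  atom 21: O, bond orders sum to 2 (valence 2) → 0 H
  atom 22: C, bond orders sum to 1 (valence 4) → 3 H
  atom 23: C, bond orders sum to 3 (valence 4) → 1 H
  atom 24: O, bond orders sum to 1 (valence 2) → 1 H
  atom 25: C, bond orders sum to 2 (valence 4) → 2 H
  atom 26: C, bond orders sum to 1 (valence 4) → 3 H
Total hydrogens: 23.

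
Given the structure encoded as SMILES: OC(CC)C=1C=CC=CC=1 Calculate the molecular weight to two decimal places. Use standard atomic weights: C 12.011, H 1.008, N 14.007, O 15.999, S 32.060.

First, the molecular formula is C9H12O (counting implicit H from valence).
  C: 9 × 12.011 = 108.099
  H: 12 × 1.008 = 12.096
  O: 1 × 15.999 = 15.999
Sum: 9×12.011 + 12×1.008 + 1×15.999 = 136.194 → 136.19 g/mol.

136.19 g/mol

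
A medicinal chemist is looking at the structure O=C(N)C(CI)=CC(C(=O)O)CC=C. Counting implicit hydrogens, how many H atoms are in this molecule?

12

Walk through each heavy atom and fill implicit hydrogens from standard valence (C 4, N 3, O 2, S 2, halogen 1):
  atom 1: O, bond orders sum to 2 (valence 2) → 0 H
  atom 2: C, bond orders sum to 4 (valence 4) → 0 H
  atom 3: N, bond orders sum to 1 (valence 3) → 2 H
  atom 4: C, bond orders sum to 4 (valence 4) → 0 H
  atom 5: C, bond orders sum to 2 (valence 4) → 2 H
  atom 6: I (halogen, monovalent) → 0 H
  atom 7: C, bond orders sum to 3 (valence 4) → 1 H
  atom 8: C, bond orders sum to 3 (valence 4) → 1 H
  atom 9: C, bond orders sum to 4 (valence 4) → 0 H
  atom 10: O, bond orders sum to 2 (valence 2) → 0 H
  atom 11: O, bond orders sum to 1 (valence 2) → 1 H
  atom 12: C, bond orders sum to 2 (valence 4) → 2 H
  atom 13: C, bond orders sum to 3 (valence 4) → 1 H
  atom 14: C, bond orders sum to 2 (valence 4) → 2 H
Total hydrogens: 12.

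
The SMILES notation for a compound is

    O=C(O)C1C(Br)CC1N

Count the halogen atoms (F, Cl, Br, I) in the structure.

Halogen atoms appear at heavy-atom position 6 (1×Br).
Other groups present: 1 carboxylic acid, 1 primary amine.
Halogen count: 1.

1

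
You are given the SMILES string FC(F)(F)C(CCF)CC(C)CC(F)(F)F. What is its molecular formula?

Walk through each heavy atom and fill implicit hydrogens from standard valence (C 4, N 3, O 2, S 2, halogen 1):
  atom 1: F (halogen, monovalent) → 0 H
  atom 2: C, bond orders sum to 4 (valence 4) → 0 H
  atom 3: F (halogen, monovalent) → 0 H
  atom 4: F (halogen, monovalent) → 0 H
  atom 5: C, bond orders sum to 3 (valence 4) → 1 H
  atom 6: C, bond orders sum to 2 (valence 4) → 2 H
  atom 7: C, bond orders sum to 2 (valence 4) → 2 H
  atom 8: F (halogen, monovalent) → 0 H
  atom 9: C, bond orders sum to 2 (valence 4) → 2 H
  atom 10: C, bond orders sum to 3 (valence 4) → 1 H
  atom 11: C, bond orders sum to 1 (valence 4) → 3 H
  atom 12: C, bond orders sum to 2 (valence 4) → 2 H
  atom 13: C, bond orders sum to 4 (valence 4) → 0 H
  atom 14: F (halogen, monovalent) → 0 H
  atom 15: F (halogen, monovalent) → 0 H
  atom 16: F (halogen, monovalent) → 0 H
Totals → C:9, H:13, F:7.
In Hill order: C9H13F7.

C9H13F7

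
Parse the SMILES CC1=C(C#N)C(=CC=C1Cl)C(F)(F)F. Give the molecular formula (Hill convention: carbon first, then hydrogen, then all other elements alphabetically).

C9H5ClF3N

Walk through each heavy atom and fill implicit hydrogens from standard valence (C 4, N 3, O 2, S 2, halogen 1):
  atom 1: C, bond orders sum to 1 (valence 4) → 3 H
  atom 2: C, bond orders sum to 4 (valence 4) → 0 H
  atom 3: C, bond orders sum to 4 (valence 4) → 0 H
  atom 4: C, bond orders sum to 4 (valence 4) → 0 H
  atom 5: N, bond orders sum to 3 (valence 3) → 0 H
  atom 6: C, bond orders sum to 4 (valence 4) → 0 H
  atom 7: C, bond orders sum to 3 (valence 4) → 1 H
  atom 8: C, bond orders sum to 3 (valence 4) → 1 H
  atom 9: C, bond orders sum to 4 (valence 4) → 0 H
  atom 10: Cl (halogen, monovalent) → 0 H
  atom 11: C, bond orders sum to 4 (valence 4) → 0 H
  atom 12: F (halogen, monovalent) → 0 H
  atom 13: F (halogen, monovalent) → 0 H
  atom 14: F (halogen, monovalent) → 0 H
Totals → C:9, H:5, Cl:1, F:3, N:1.
In Hill order: C9H5ClF3N.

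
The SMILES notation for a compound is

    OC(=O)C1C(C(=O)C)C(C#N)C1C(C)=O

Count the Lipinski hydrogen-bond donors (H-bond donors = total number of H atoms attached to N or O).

Donors: find every N or O and count the H atoms it carries.
  atom 1 (O): bond orders sum to 1 → 1 H
  atom 3 (O): bond orders sum to 2 → 0 H
  atom 7 (O): bond orders sum to 2 → 0 H
  atom 11 (N): bond orders sum to 3 → 0 H
  atom 15 (O): bond orders sum to 2 → 0 H
Lipinski HBD = 1.

1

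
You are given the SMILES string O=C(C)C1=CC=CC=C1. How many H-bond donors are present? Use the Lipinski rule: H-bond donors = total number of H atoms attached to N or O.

0

Donors: find every N or O and count the H atoms it carries.
  atom 1 (O): bond orders sum to 2 → 0 H
Lipinski HBD = 0.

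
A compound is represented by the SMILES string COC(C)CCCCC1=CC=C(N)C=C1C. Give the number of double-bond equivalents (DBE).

Molecular formula: C14H23NO.
DoU = (2C + 2 + N − H − X) / 2, where X is the halogen count and O/S are ignored.
    = (2·14 + 2 + 1 − 23 − 0) / 2 = 8 / 2 = 4.

4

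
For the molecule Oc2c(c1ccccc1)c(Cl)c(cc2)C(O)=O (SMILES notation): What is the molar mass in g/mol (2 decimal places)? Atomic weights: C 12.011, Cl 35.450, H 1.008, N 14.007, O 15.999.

First, the molecular formula is C13H9ClO3 (counting implicit H from valence).
  C: 13 × 12.011 = 156.143
  Cl: 1 × 35.450 = 35.450
  H: 9 × 1.008 = 9.072
  O: 3 × 15.999 = 47.997
Sum: 13×12.011 + 1×35.450 + 9×1.008 + 3×15.999 = 248.662 → 248.66 g/mol.

248.66 g/mol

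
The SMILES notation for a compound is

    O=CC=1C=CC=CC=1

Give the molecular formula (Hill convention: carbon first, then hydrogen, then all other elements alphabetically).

Walk through each heavy atom and fill implicit hydrogens from standard valence (C 4, N 3, O 2, S 2, halogen 1):
  atom 1: O, bond orders sum to 2 (valence 2) → 0 H
  atom 2: C, bond orders sum to 3 (valence 4) → 1 H
  atom 3: C, bond orders sum to 4 (valence 4) → 0 H
  atom 4: C, bond orders sum to 3 (valence 4) → 1 H
  atom 5: C, bond orders sum to 3 (valence 4) → 1 H
  atom 6: C, bond orders sum to 3 (valence 4) → 1 H
  atom 7: C, bond orders sum to 3 (valence 4) → 1 H
  atom 8: C, bond orders sum to 3 (valence 4) → 1 H
Totals → C:7, H:6, O:1.

C7H6O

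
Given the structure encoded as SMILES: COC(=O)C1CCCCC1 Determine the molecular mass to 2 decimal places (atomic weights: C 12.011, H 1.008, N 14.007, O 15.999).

First, the molecular formula is C8H14O2 (counting implicit H from valence).
  C: 8 × 12.011 = 96.088
  H: 14 × 1.008 = 14.112
  O: 2 × 15.999 = 31.998
Sum: 8×12.011 + 14×1.008 + 2×15.999 = 142.198 → 142.20 g/mol.

142.20 g/mol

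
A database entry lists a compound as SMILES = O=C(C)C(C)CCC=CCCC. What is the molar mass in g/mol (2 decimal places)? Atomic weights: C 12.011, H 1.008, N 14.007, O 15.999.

First, the molecular formula is C11H20O (counting implicit H from valence).
  C: 11 × 12.011 = 132.121
  H: 20 × 1.008 = 20.160
  O: 1 × 15.999 = 15.999
Sum: 11×12.011 + 20×1.008 + 1×15.999 = 168.280 → 168.28 g/mol.

168.28 g/mol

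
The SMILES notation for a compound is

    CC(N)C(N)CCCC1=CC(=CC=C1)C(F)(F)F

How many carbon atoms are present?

Count every carbon token in the SMILES (each C, including those in ring-closure positions and inside branches).
Carbon count: 13.

13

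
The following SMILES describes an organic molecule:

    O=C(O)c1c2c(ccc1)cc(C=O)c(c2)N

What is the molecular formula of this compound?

Walk through each heavy atom and fill implicit hydrogens from standard valence (C 4, N 3, O 2, S 2, halogen 1); for lowercase aromatic atoms, an aromatic c carries 1 H when it has two neighbours and 0 H with three, and aromatic n carries 0 H:
  atom 1: O, bond orders sum to 2 (valence 2) → 0 H
  atom 2: C, bond orders sum to 4 (valence 4) → 0 H
  atom 3: O, bond orders sum to 1 (valence 2) → 1 H
  atom 4: aromatic c, 3 neighbours → 0 H
  atom 5: aromatic c, 3 neighbours → 0 H
  atom 6: aromatic c, 3 neighbours → 0 H
  atom 7: aromatic c, 2 neighbours → 1 H
  atom 8: aromatic c, 2 neighbours → 1 H
  atom 9: aromatic c, 2 neighbours → 1 H
  atom 10: aromatic c, 2 neighbours → 1 H
  atom 11: aromatic c, 3 neighbours → 0 H
  atom 12: C, bond orders sum to 3 (valence 4) → 1 H
  atom 13: O, bond orders sum to 2 (valence 2) → 0 H
  atom 14: aromatic c, 3 neighbours → 0 H
  atom 15: aromatic c, 2 neighbours → 1 H
  atom 16: N, bond orders sum to 1 (valence 3) → 2 H
Totals → C:12, H:9, N:1, O:3.
In Hill order: C12H9NO3.

C12H9NO3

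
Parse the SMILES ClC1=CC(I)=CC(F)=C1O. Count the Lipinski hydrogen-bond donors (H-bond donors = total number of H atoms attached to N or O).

Donors: find every N or O and count the H atoms it carries.
  atom 10 (O): bond orders sum to 1 → 1 H
Lipinski HBD = 1.

1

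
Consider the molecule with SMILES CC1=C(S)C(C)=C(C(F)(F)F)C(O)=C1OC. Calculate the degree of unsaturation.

Molecular formula: C10H11F3O2S.
DoU = (2C + 2 + N − H − X) / 2, where X is the halogen count and O/S are ignored.
    = (2·10 + 2 + 0 − 11 − 3) / 2 = 8 / 2 = 4.

4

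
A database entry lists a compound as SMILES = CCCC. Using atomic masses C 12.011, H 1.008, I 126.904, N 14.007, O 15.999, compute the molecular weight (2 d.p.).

First, the molecular formula is C4H10 (counting implicit H from valence).
  C: 4 × 12.011 = 48.044
  H: 10 × 1.008 = 10.080
Sum: 4×12.011 + 10×1.008 = 58.124 → 58.12 g/mol.

58.12 g/mol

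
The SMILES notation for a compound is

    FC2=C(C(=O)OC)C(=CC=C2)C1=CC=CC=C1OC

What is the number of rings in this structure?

2

In SMILES, each pair of matching ring-closure digits denotes one ring-closing bond; the number of such bonds equals the number of independent rings.
Ring-closure bonds here: 2.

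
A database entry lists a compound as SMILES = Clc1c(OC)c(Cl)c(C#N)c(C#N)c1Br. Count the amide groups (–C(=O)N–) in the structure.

0

Scan the SMILES for the amide motif — none present.
Groups that are present: 1 ether, 2 nitrile.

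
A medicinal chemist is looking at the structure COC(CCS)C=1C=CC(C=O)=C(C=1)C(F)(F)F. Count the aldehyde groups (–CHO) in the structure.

1

The aldehyde motif appears at heavy-atom position 11 in the SMILES.
Other groups present: 1 ether, 1 thiol.
Aldehyde count: 1.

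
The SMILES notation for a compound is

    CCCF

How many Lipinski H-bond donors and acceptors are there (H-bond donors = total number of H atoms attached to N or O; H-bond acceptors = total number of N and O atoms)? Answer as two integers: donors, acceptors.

Donors: find every N or O and count the H atoms it carries.
  (no N or O atoms present)
Lipinski HBD = 0.
Acceptors: N atoms = 0, O atoms = 0 → HBA = 0.

0, 0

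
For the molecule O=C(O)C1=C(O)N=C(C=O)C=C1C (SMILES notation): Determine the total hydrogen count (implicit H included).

7

Walk through each heavy atom and fill implicit hydrogens from standard valence (C 4, N 3, O 2, S 2, halogen 1):
  atom 1: O, bond orders sum to 2 (valence 2) → 0 H
  atom 2: C, bond orders sum to 4 (valence 4) → 0 H
  atom 3: O, bond orders sum to 1 (valence 2) → 1 H
  atom 4: C, bond orders sum to 4 (valence 4) → 0 H
  atom 5: C, bond orders sum to 4 (valence 4) → 0 H
  atom 6: O, bond orders sum to 1 (valence 2) → 1 H
  atom 7: N, bond orders sum to 3 (valence 3) → 0 H
  atom 8: C, bond orders sum to 4 (valence 4) → 0 H
  atom 9: C, bond orders sum to 3 (valence 4) → 1 H
  atom 10: O, bond orders sum to 2 (valence 2) → 0 H
  atom 11: C, bond orders sum to 3 (valence 4) → 1 H
  atom 12: C, bond orders sum to 4 (valence 4) → 0 H
  atom 13: C, bond orders sum to 1 (valence 4) → 3 H
Total hydrogens: 7.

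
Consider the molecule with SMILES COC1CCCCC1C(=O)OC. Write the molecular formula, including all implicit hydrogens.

C9H16O3

Walk through each heavy atom and fill implicit hydrogens from standard valence (C 4, N 3, O 2, S 2, halogen 1):
  atom 1: C, bond orders sum to 1 (valence 4) → 3 H
  atom 2: O, bond orders sum to 2 (valence 2) → 0 H
  atom 3: C, bond orders sum to 3 (valence 4) → 1 H
  atom 4: C, bond orders sum to 2 (valence 4) → 2 H
  atom 5: C, bond orders sum to 2 (valence 4) → 2 H
  atom 6: C, bond orders sum to 2 (valence 4) → 2 H
  atom 7: C, bond orders sum to 2 (valence 4) → 2 H
  atom 8: C, bond orders sum to 3 (valence 4) → 1 H
  atom 9: C, bond orders sum to 4 (valence 4) → 0 H
  atom 10: O, bond orders sum to 2 (valence 2) → 0 H
  atom 11: O, bond orders sum to 2 (valence 2) → 0 H
  atom 12: C, bond orders sum to 1 (valence 4) → 3 H
Totals → C:9, H:16, O:3.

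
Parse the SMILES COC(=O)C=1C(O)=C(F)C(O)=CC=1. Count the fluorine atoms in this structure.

Scan the SMILES for F atoms (remember two-letter symbols like Cl and Br are single atoms).
Fluorine count: 1.

1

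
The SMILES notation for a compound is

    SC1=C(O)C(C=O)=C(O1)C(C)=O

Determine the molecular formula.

Walk through each heavy atom and fill implicit hydrogens from standard valence (C 4, N 3, O 2, S 2, halogen 1):
  atom 1: S, bond orders sum to 1 (valence 2) → 1 H
  atom 2: C, bond orders sum to 4 (valence 4) → 0 H
  atom 3: C, bond orders sum to 4 (valence 4) → 0 H
  atom 4: O, bond orders sum to 1 (valence 2) → 1 H
  atom 5: C, bond orders sum to 4 (valence 4) → 0 H
  atom 6: C, bond orders sum to 3 (valence 4) → 1 H
  atom 7: O, bond orders sum to 2 (valence 2) → 0 H
  atom 8: C, bond orders sum to 4 (valence 4) → 0 H
  atom 9: O, bond orders sum to 2 (valence 2) → 0 H
  atom 10: C, bond orders sum to 4 (valence 4) → 0 H
  atom 11: C, bond orders sum to 1 (valence 4) → 3 H
  atom 12: O, bond orders sum to 2 (valence 2) → 0 H
Totals → C:7, H:6, O:4, S:1.

C7H6O4S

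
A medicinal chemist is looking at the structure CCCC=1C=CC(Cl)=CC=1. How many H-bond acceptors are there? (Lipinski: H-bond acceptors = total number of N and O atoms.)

0

N atoms: 0; O atoms: 0.
Lipinski HBA = 0 + 0 = 0.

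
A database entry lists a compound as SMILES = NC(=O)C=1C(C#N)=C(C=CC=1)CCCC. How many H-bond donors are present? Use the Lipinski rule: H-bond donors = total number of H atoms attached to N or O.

Donors: find every N or O and count the H atoms it carries.
  atom 1 (N): bond orders sum to 1 → 2 H
  atom 3 (O): bond orders sum to 2 → 0 H
  atom 7 (N): bond orders sum to 3 → 0 H
Lipinski HBD = 2.

2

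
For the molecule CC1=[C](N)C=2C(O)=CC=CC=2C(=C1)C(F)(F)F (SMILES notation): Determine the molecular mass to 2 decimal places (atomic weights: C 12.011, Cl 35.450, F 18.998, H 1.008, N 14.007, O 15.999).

First, the molecular formula is C12H10F3NO (counting implicit H from valence).
  C: 12 × 12.011 = 144.132
  F: 3 × 18.998 = 56.994
  H: 10 × 1.008 = 10.080
  N: 1 × 14.007 = 14.007
  O: 1 × 15.999 = 15.999
Sum: 12×12.011 + 3×18.998 + 10×1.008 + 1×14.007 + 1×15.999 = 241.212 → 241.21 g/mol.

241.21 g/mol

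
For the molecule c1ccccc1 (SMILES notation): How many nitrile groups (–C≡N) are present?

Scan the SMILES for the nitrile motif — none present.

0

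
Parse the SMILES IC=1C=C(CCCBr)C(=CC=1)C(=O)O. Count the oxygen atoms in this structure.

Scan the SMILES for O atoms (remember two-letter symbols like Cl and Br are single atoms).
Oxygen count: 2.

2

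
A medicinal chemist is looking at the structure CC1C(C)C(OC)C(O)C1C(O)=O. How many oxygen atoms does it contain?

4

Scan the SMILES for O atoms (remember two-letter symbols like Cl and Br are single atoms).
Oxygen count: 4.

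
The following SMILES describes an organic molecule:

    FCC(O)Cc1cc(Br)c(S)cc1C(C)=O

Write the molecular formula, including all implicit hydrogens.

Walk through each heavy atom and fill implicit hydrogens from standard valence (C 4, N 3, O 2, S 2, halogen 1); for lowercase aromatic atoms, an aromatic c carries 1 H when it has two neighbours and 0 H with three, and aromatic n carries 0 H:
  atom 1: F (halogen, monovalent) → 0 H
  atom 2: C, bond orders sum to 2 (valence 4) → 2 H
  atom 3: C, bond orders sum to 3 (valence 4) → 1 H
  atom 4: O, bond orders sum to 1 (valence 2) → 1 H
  atom 5: C, bond orders sum to 2 (valence 4) → 2 H
  atom 6: aromatic c, 3 neighbours → 0 H
  atom 7: aromatic c, 2 neighbours → 1 H
  atom 8: aromatic c, 3 neighbours → 0 H
  atom 9: Br (halogen, monovalent) → 0 H
  atom 10: aromatic c, 3 neighbours → 0 H
  atom 11: S, bond orders sum to 1 (valence 2) → 1 H
  atom 12: aromatic c, 2 neighbours → 1 H
  atom 13: aromatic c, 3 neighbours → 0 H
  atom 14: C, bond orders sum to 4 (valence 4) → 0 H
  atom 15: C, bond orders sum to 1 (valence 4) → 3 H
  atom 16: O, bond orders sum to 2 (valence 2) → 0 H
Totals → C:11, H:12, Br:1, F:1, O:2, S:1.
In Hill order: C11H12BrFO2S.

C11H12BrFO2S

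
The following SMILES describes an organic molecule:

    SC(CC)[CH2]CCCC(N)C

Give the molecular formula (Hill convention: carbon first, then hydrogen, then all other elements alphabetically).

C9H21NS

Walk through each heavy atom and fill implicit hydrogens from standard valence (C 4, N 3, O 2, S 2, halogen 1):
  atom 1: S, bond orders sum to 1 (valence 2) → 1 H
  atom 2: C, bond orders sum to 3 (valence 4) → 1 H
  atom 3: C, bond orders sum to 2 (valence 4) → 2 H
  atom 4: C, bond orders sum to 1 (valence 4) → 3 H
  atom 5: C with explicit H count 2
  atom 6: C, bond orders sum to 2 (valence 4) → 2 H
  atom 7: C, bond orders sum to 2 (valence 4) → 2 H
  atom 8: C, bond orders sum to 2 (valence 4) → 2 H
  atom 9: C, bond orders sum to 3 (valence 4) → 1 H
  atom 10: N, bond orders sum to 1 (valence 3) → 2 H
  atom 11: C, bond orders sum to 1 (valence 4) → 3 H
Totals → C:9, H:21, N:1, S:1.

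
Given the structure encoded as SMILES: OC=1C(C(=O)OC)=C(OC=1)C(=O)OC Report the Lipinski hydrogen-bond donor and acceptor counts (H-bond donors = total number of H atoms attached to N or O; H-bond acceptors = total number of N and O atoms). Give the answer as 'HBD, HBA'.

Donors: find every N or O and count the H atoms it carries.
  atom 1 (O): bond orders sum to 1 → 1 H
  atom 5 (O): bond orders sum to 2 → 0 H
  atom 6 (O): bond orders sum to 2 → 0 H
  atom 9 (O): bond orders sum to 2 → 0 H
  atom 12 (O): bond orders sum to 2 → 0 H
  atom 13 (O): bond orders sum to 2 → 0 H
Lipinski HBD = 1.
Acceptors: N atoms = 0, O atoms = 6 → HBA = 6.

1, 6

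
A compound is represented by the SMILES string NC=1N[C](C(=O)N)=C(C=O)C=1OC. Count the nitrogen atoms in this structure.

Scan the SMILES for N atoms (remember two-letter symbols like Cl and Br are single atoms).
Nitrogen count: 3.

3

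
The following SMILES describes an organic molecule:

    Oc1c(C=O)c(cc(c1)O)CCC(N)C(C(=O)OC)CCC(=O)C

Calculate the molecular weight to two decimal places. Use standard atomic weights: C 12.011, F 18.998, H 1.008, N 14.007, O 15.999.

337.37 g/mol

First, the molecular formula is C17H23NO6 (counting implicit H from valence).
  C: 17 × 12.011 = 204.187
  H: 23 × 1.008 = 23.184
  N: 1 × 14.007 = 14.007
  O: 6 × 15.999 = 95.994
Sum: 17×12.011 + 23×1.008 + 1×14.007 + 6×15.999 = 337.372 → 337.37 g/mol.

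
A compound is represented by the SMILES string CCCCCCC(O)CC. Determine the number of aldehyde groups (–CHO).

Scan the SMILES for the aldehyde motif — none present.
Groups that are present: 1 hydroxyl.

0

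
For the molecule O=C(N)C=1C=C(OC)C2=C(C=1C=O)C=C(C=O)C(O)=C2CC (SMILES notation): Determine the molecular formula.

C16H15NO5

Walk through each heavy atom and fill implicit hydrogens from standard valence (C 4, N 3, O 2, S 2, halogen 1):
  atom 1: O, bond orders sum to 2 (valence 2) → 0 H
  atom 2: C, bond orders sum to 4 (valence 4) → 0 H
  atom 3: N, bond orders sum to 1 (valence 3) → 2 H
  atom 4: C, bond orders sum to 4 (valence 4) → 0 H
  atom 5: C, bond orders sum to 3 (valence 4) → 1 H
  atom 6: C, bond orders sum to 4 (valence 4) → 0 H
  atom 7: O, bond orders sum to 2 (valence 2) → 0 H
  atom 8: C, bond orders sum to 1 (valence 4) → 3 H
  atom 9: C, bond orders sum to 4 (valence 4) → 0 H
  atom 10: C, bond orders sum to 4 (valence 4) → 0 H
  atom 11: C, bond orders sum to 4 (valence 4) → 0 H
  atom 12: C, bond orders sum to 3 (valence 4) → 1 H
  atom 13: O, bond orders sum to 2 (valence 2) → 0 H
  atom 14: C, bond orders sum to 3 (valence 4) → 1 H
  atom 15: C, bond orders sum to 4 (valence 4) → 0 H
  atom 16: C, bond orders sum to 3 (valence 4) → 1 H
  atom 17: O, bond orders sum to 2 (valence 2) → 0 H
  atom 18: C, bond orders sum to 4 (valence 4) → 0 H
  atom 19: O, bond orders sum to 1 (valence 2) → 1 H
  atom 20: C, bond orders sum to 4 (valence 4) → 0 H
  atom 21: C, bond orders sum to 2 (valence 4) → 2 H
  atom 22: C, bond orders sum to 1 (valence 4) → 3 H
Totals → C:16, H:15, N:1, O:5.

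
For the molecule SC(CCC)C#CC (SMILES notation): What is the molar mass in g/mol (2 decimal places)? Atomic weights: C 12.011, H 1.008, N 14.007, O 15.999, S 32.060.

First, the molecular formula is C7H12S (counting implicit H from valence).
  C: 7 × 12.011 = 84.077
  H: 12 × 1.008 = 12.096
  S: 1 × 32.060 = 32.060
Sum: 7×12.011 + 12×1.008 + 1×32.060 = 128.233 → 128.23 g/mol.

128.23 g/mol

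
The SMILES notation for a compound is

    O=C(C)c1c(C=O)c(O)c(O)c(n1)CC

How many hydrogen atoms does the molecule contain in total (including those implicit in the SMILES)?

Walk through each heavy atom and fill implicit hydrogens from standard valence (C 4, N 3, O 2, S 2, halogen 1); for lowercase aromatic atoms, an aromatic c carries 1 H when it has two neighbours and 0 H with three, and aromatic n carries 0 H:
  atom 1: O, bond orders sum to 2 (valence 2) → 0 H
  atom 2: C, bond orders sum to 4 (valence 4) → 0 H
  atom 3: C, bond orders sum to 1 (valence 4) → 3 H
  atom 4: aromatic c, 3 neighbours → 0 H
  atom 5: aromatic c, 3 neighbours → 0 H
  atom 6: C, bond orders sum to 3 (valence 4) → 1 H
  atom 7: O, bond orders sum to 2 (valence 2) → 0 H
  atom 8: aromatic c, 3 neighbours → 0 H
  atom 9: O, bond orders sum to 1 (valence 2) → 1 H
  atom 10: aromatic c, 3 neighbours → 0 H
  atom 11: O, bond orders sum to 1 (valence 2) → 1 H
  atom 12: aromatic c, 3 neighbours → 0 H
  atom 13: aromatic n, 2 neighbours → 0 H
  atom 14: C, bond orders sum to 2 (valence 4) → 2 H
  atom 15: C, bond orders sum to 1 (valence 4) → 3 H
Total hydrogens: 11.

11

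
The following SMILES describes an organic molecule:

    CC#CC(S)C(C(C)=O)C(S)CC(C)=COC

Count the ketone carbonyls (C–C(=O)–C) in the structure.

The ketone motif appears at heavy-atom position 7 in the SMILES.
Other groups present: 1 alkene, 1 alkyne, 1 ether, 2 thiol.
Ketone count: 1.

1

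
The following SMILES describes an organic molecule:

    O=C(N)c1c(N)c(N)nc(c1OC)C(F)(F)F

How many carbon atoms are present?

8

Count every carbon token in the SMILES (each C, including those in ring-closure positions and inside branches).
Carbon count: 8.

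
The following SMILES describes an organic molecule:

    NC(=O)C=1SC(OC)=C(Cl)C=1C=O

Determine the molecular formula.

C7H6ClNO3S

Walk through each heavy atom and fill implicit hydrogens from standard valence (C 4, N 3, O 2, S 2, halogen 1):
  atom 1: N, bond orders sum to 1 (valence 3) → 2 H
  atom 2: C, bond orders sum to 4 (valence 4) → 0 H
  atom 3: O, bond orders sum to 2 (valence 2) → 0 H
  atom 4: C, bond orders sum to 4 (valence 4) → 0 H
  atom 5: S, bond orders sum to 2 (valence 2) → 0 H
  atom 6: C, bond orders sum to 4 (valence 4) → 0 H
  atom 7: O, bond orders sum to 2 (valence 2) → 0 H
  atom 8: C, bond orders sum to 1 (valence 4) → 3 H
  atom 9: C, bond orders sum to 4 (valence 4) → 0 H
  atom 10: Cl (halogen, monovalent) → 0 H
  atom 11: C, bond orders sum to 4 (valence 4) → 0 H
  atom 12: C, bond orders sum to 3 (valence 4) → 1 H
  atom 13: O, bond orders sum to 2 (valence 2) → 0 H
Totals → C:7, H:6, Cl:1, N:1, O:3, S:1.
In Hill order: C7H6ClNO3S.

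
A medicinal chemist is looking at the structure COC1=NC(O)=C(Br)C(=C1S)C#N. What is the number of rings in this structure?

1

In SMILES, each pair of matching ring-closure digits denotes one ring-closing bond; the number of such bonds equals the number of independent rings.
Ring-closure bonds here: 1.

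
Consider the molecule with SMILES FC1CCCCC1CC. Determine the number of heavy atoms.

Every atom symbol written in the SMILES (organic subset) is one heavy atom; implicit H are not written.
Heavy atoms by element → C:8, F:1.
Total: 9.

9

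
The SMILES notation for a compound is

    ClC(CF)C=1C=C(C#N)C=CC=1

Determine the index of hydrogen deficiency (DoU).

6

Degree of unsaturation = (number of rings) + (number of π bonds).
Ring closures in the SMILES: 1.
π bonds: 3 double bonds (each 1 DoU), 1 triple bond (each 2 DoU) → 5 DoU from unsaturation.
Total DoU = 1 + 5 = 6.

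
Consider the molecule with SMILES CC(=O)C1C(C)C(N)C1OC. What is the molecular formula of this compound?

Walk through each heavy atom and fill implicit hydrogens from standard valence (C 4, N 3, O 2, S 2, halogen 1):
  atom 1: C, bond orders sum to 1 (valence 4) → 3 H
  atom 2: C, bond orders sum to 4 (valence 4) → 0 H
  atom 3: O, bond orders sum to 2 (valence 2) → 0 H
  atom 4: C, bond orders sum to 3 (valence 4) → 1 H
  atom 5: C, bond orders sum to 3 (valence 4) → 1 H
  atom 6: C, bond orders sum to 1 (valence 4) → 3 H
  atom 7: C, bond orders sum to 3 (valence 4) → 1 H
  atom 8: N, bond orders sum to 1 (valence 3) → 2 H
  atom 9: C, bond orders sum to 3 (valence 4) → 1 H
  atom 10: O, bond orders sum to 2 (valence 2) → 0 H
  atom 11: C, bond orders sum to 1 (valence 4) → 3 H
Totals → C:8, H:15, N:1, O:2.
In Hill order: C8H15NO2.

C8H15NO2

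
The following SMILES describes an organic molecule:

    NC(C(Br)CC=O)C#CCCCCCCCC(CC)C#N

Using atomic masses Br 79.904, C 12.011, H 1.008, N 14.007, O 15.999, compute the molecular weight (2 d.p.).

355.32 g/mol

First, the molecular formula is C17H27BrN2O (counting implicit H from valence).
  Br: 1 × 79.904 = 79.904
  C: 17 × 12.011 = 204.187
  H: 27 × 1.008 = 27.216
  N: 2 × 14.007 = 28.014
  O: 1 × 15.999 = 15.999
Sum: 1×79.904 + 17×12.011 + 27×1.008 + 2×14.007 + 1×15.999 = 355.320 → 355.32 g/mol.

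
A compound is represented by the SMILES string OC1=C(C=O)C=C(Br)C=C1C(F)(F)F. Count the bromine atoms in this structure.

Scan the SMILES for Br atoms (remember two-letter symbols like Cl and Br are single atoms).
Bromine count: 1.

1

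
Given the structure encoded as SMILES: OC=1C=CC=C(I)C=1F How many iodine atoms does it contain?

1

Scan the SMILES for I atoms (remember two-letter symbols like Cl and Br are single atoms).
Iodine count: 1.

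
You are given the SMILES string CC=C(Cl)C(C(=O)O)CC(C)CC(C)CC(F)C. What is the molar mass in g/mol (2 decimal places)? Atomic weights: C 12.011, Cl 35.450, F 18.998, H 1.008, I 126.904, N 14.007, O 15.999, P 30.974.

278.79 g/mol

First, the molecular formula is C14H24ClFO2 (counting implicit H from valence).
  C: 14 × 12.011 = 168.154
  Cl: 1 × 35.450 = 35.450
  F: 1 × 18.998 = 18.998
  H: 24 × 1.008 = 24.192
  O: 2 × 15.999 = 31.998
Sum: 14×12.011 + 1×35.450 + 1×18.998 + 24×1.008 + 2×15.999 = 278.792 → 278.79 g/mol.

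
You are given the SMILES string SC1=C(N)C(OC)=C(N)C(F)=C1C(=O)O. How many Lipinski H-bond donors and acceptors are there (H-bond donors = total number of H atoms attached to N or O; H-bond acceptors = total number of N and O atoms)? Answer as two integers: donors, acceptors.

Donors: find every N or O and count the H atoms it carries.
  atom 4 (N): bond orders sum to 1 → 2 H
  atom 6 (O): bond orders sum to 2 → 0 H
  atom 9 (N): bond orders sum to 1 → 2 H
  atom 14 (O): bond orders sum to 2 → 0 H
  atom 15 (O): bond orders sum to 1 → 1 H
Lipinski HBD = 5.
Acceptors: N atoms = 2, O atoms = 3 → HBA = 5.

5, 5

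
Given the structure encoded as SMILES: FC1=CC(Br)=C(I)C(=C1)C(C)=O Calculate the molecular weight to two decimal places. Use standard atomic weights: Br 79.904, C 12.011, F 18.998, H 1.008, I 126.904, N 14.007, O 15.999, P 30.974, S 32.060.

First, the molecular formula is C8H5BrFIO (counting implicit H from valence).
  Br: 1 × 79.904 = 79.904
  C: 8 × 12.011 = 96.088
  F: 1 × 18.998 = 18.998
  H: 5 × 1.008 = 5.040
  I: 1 × 126.904 = 126.904
  O: 1 × 15.999 = 15.999
Sum: 1×79.904 + 8×12.011 + 1×18.998 + 5×1.008 + 1×126.904 + 1×15.999 = 342.933 → 342.93 g/mol.

342.93 g/mol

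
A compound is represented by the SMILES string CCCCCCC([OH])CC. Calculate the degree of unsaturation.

Molecular formula: C9H20O.
DoU = (2C + 2 + N − H − X) / 2, where X is the halogen count and O/S are ignored.
    = (2·9 + 2 + 0 − 20 − 0) / 2 = 0 / 2 = 0.

0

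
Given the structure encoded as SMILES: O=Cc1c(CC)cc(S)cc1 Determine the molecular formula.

Walk through each heavy atom and fill implicit hydrogens from standard valence (C 4, N 3, O 2, S 2, halogen 1); for lowercase aromatic atoms, an aromatic c carries 1 H when it has two neighbours and 0 H with three, and aromatic n carries 0 H:
  atom 1: O, bond orders sum to 2 (valence 2) → 0 H
  atom 2: C, bond orders sum to 3 (valence 4) → 1 H
  atom 3: aromatic c, 3 neighbours → 0 H
  atom 4: aromatic c, 3 neighbours → 0 H
  atom 5: C, bond orders sum to 2 (valence 4) → 2 H
  atom 6: C, bond orders sum to 1 (valence 4) → 3 H
  atom 7: aromatic c, 2 neighbours → 1 H
  atom 8: aromatic c, 3 neighbours → 0 H
  atom 9: S, bond orders sum to 1 (valence 2) → 1 H
  atom 10: aromatic c, 2 neighbours → 1 H
  atom 11: aromatic c, 2 neighbours → 1 H
Totals → C:9, H:10, O:1, S:1.
In Hill order: C9H10OS.

C9H10OS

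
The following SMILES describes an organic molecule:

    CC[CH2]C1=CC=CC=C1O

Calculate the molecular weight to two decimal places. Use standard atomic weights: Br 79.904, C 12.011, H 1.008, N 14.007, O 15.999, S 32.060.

136.19 g/mol

First, the molecular formula is C9H12O (counting implicit H from valence).
  C: 9 × 12.011 = 108.099
  H: 12 × 1.008 = 12.096
  O: 1 × 15.999 = 15.999
Sum: 9×12.011 + 12×1.008 + 1×15.999 = 136.194 → 136.19 g/mol.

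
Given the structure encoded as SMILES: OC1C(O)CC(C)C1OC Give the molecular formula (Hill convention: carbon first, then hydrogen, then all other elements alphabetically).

Walk through each heavy atom and fill implicit hydrogens from standard valence (C 4, N 3, O 2, S 2, halogen 1):
  atom 1: O, bond orders sum to 1 (valence 2) → 1 H
  atom 2: C, bond orders sum to 3 (valence 4) → 1 H
  atom 3: C, bond orders sum to 3 (valence 4) → 1 H
  atom 4: O, bond orders sum to 1 (valence 2) → 1 H
  atom 5: C, bond orders sum to 2 (valence 4) → 2 H
  atom 6: C, bond orders sum to 3 (valence 4) → 1 H
  atom 7: C, bond orders sum to 1 (valence 4) → 3 H
  atom 8: C, bond orders sum to 3 (valence 4) → 1 H
  atom 9: O, bond orders sum to 2 (valence 2) → 0 H
  atom 10: C, bond orders sum to 1 (valence 4) → 3 H
Totals → C:7, H:14, O:3.
In Hill order: C7H14O3.

C7H14O3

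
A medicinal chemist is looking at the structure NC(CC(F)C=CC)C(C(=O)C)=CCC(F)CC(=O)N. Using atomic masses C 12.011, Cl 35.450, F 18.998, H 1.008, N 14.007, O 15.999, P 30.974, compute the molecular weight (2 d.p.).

First, the molecular formula is C14H22F2N2O2 (counting implicit H from valence).
  C: 14 × 12.011 = 168.154
  F: 2 × 18.998 = 37.996
  H: 22 × 1.008 = 22.176
  N: 2 × 14.007 = 28.014
  O: 2 × 15.999 = 31.998
Sum: 14×12.011 + 2×18.998 + 22×1.008 + 2×14.007 + 2×15.999 = 288.338 → 288.34 g/mol.

288.34 g/mol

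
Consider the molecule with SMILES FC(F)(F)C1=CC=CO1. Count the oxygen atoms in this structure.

1

Scan the SMILES for O atoms (remember two-letter symbols like Cl and Br are single atoms).
Oxygen count: 1.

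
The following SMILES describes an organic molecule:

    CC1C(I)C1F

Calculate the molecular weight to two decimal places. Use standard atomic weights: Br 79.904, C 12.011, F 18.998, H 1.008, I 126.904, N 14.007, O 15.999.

First, the molecular formula is C4H6FI (counting implicit H from valence).
  C: 4 × 12.011 = 48.044
  F: 1 × 18.998 = 18.998
  H: 6 × 1.008 = 6.048
  I: 1 × 126.904 = 126.904
Sum: 4×12.011 + 1×18.998 + 6×1.008 + 1×126.904 = 199.994 → 199.99 g/mol.

199.99 g/mol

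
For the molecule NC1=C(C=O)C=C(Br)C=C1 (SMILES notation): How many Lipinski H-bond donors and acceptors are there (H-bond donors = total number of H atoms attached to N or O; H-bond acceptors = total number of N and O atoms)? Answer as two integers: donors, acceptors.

2, 2

Donors: find every N or O and count the H atoms it carries.
  atom 1 (N): bond orders sum to 1 → 2 H
  atom 5 (O): bond orders sum to 2 → 0 H
Lipinski HBD = 2.
Acceptors: N atoms = 1, O atoms = 1 → HBA = 2.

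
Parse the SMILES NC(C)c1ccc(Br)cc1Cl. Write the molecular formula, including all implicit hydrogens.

C8H9BrClN

Walk through each heavy atom and fill implicit hydrogens from standard valence (C 4, N 3, O 2, S 2, halogen 1); for lowercase aromatic atoms, an aromatic c carries 1 H when it has two neighbours and 0 H with three, and aromatic n carries 0 H:
  atom 1: N, bond orders sum to 1 (valence 3) → 2 H
  atom 2: C, bond orders sum to 3 (valence 4) → 1 H
  atom 3: C, bond orders sum to 1 (valence 4) → 3 H
  atom 4: aromatic c, 3 neighbours → 0 H
  atom 5: aromatic c, 2 neighbours → 1 H
  atom 6: aromatic c, 2 neighbours → 1 H
  atom 7: aromatic c, 3 neighbours → 0 H
  atom 8: Br (halogen, monovalent) → 0 H
  atom 9: aromatic c, 2 neighbours → 1 H
  atom 10: aromatic c, 3 neighbours → 0 H
  atom 11: Cl (halogen, monovalent) → 0 H
Totals → C:8, H:9, Br:1, Cl:1, N:1.
In Hill order: C8H9BrClN.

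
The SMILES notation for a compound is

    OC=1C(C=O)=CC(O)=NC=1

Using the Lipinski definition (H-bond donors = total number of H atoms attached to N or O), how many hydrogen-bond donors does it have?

Donors: find every N or O and count the H atoms it carries.
  atom 1 (O): bond orders sum to 1 → 1 H
  atom 5 (O): bond orders sum to 2 → 0 H
  atom 8 (O): bond orders sum to 1 → 1 H
  atom 9 (N): bond orders sum to 3 → 0 H
Lipinski HBD = 2.

2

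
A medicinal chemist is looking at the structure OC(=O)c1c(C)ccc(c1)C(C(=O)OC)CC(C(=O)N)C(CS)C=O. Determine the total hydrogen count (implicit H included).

Walk through each heavy atom and fill implicit hydrogens from standard valence (C 4, N 3, O 2, S 2, halogen 1); for lowercase aromatic atoms, an aromatic c carries 1 H when it has two neighbours and 0 H with three, and aromatic n carries 0 H:
  atom 1: O, bond orders sum to 1 (valence 2) → 1 H
  atom 2: C, bond orders sum to 4 (valence 4) → 0 H
  atom 3: O, bond orders sum to 2 (valence 2) → 0 H
  atom 4: aromatic c, 3 neighbours → 0 H
  atom 5: aromatic c, 3 neighbours → 0 H
  atom 6: C, bond orders sum to 1 (valence 4) → 3 H
  atom 7: aromatic c, 2 neighbours → 1 H
  atom 8: aromatic c, 2 neighbours → 1 H
  atom 9: aromatic c, 3 neighbours → 0 H
  atom 10: aromatic c, 2 neighbours → 1 H
  atom 11: C, bond orders sum to 3 (valence 4) → 1 H
  atom 12: C, bond orders sum to 4 (valence 4) → 0 H
  atom 13: O, bond orders sum to 2 (valence 2) → 0 H
  atom 14: O, bond orders sum to 2 (valence 2) → 0 H
  atom 15: C, bond orders sum to 1 (valence 4) → 3 H
  atom 16: C, bond orders sum to 2 (valence 4) → 2 H
  atom 17: C, bond orders sum to 3 (valence 4) → 1 H
  atom 18: C, bond orders sum to 4 (valence 4) → 0 H
  atom 19: O, bond orders sum to 2 (valence 2) → 0 H
  atom 20: N, bond orders sum to 1 (valence 3) → 2 H
  atom 21: C, bond orders sum to 3 (valence 4) → 1 H
  atom 22: C, bond orders sum to 2 (valence 4) → 2 H
  atom 23: S, bond orders sum to 1 (valence 2) → 1 H
  atom 24: C, bond orders sum to 3 (valence 4) → 1 H
  atom 25: O, bond orders sum to 2 (valence 2) → 0 H
Total hydrogens: 21.

21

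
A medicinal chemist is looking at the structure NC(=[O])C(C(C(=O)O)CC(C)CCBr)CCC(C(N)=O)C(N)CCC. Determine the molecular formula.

C17H32BrN3O4

Walk through each heavy atom and fill implicit hydrogens from standard valence (C 4, N 3, O 2, S 2, halogen 1):
  atom 1: N, bond orders sum to 1 (valence 3) → 2 H
  atom 2: C, bond orders sum to 4 (valence 4) → 0 H
  atom 3: O with explicit H count 0
  atom 4: C, bond orders sum to 3 (valence 4) → 1 H
  atom 5: C, bond orders sum to 3 (valence 4) → 1 H
  atom 6: C, bond orders sum to 4 (valence 4) → 0 H
  atom 7: O, bond orders sum to 2 (valence 2) → 0 H
  atom 8: O, bond orders sum to 1 (valence 2) → 1 H
  atom 9: C, bond orders sum to 2 (valence 4) → 2 H
  atom 10: C, bond orders sum to 3 (valence 4) → 1 H
  atom 11: C, bond orders sum to 1 (valence 4) → 3 H
  atom 12: C, bond orders sum to 2 (valence 4) → 2 H
  atom 13: C, bond orders sum to 2 (valence 4) → 2 H
  atom 14: Br (halogen, monovalent) → 0 H
  atom 15: C, bond orders sum to 2 (valence 4) → 2 H
  atom 16: C, bond orders sum to 2 (valence 4) → 2 H
  atom 17: C, bond orders sum to 3 (valence 4) → 1 H
  atom 18: C, bond orders sum to 4 (valence 4) → 0 H
  atom 19: N, bond orders sum to 1 (valence 3) → 2 H
  atom 20: O, bond orders sum to 2 (valence 2) → 0 H
  atom 21: C, bond orders sum to 3 (valence 4) → 1 H
  atom 22: N, bond orders sum to 1 (valence 3) → 2 H
  atom 23: C, bond orders sum to 2 (valence 4) → 2 H
  atom 24: C, bond orders sum to 2 (valence 4) → 2 H
  atom 25: C, bond orders sum to 1 (valence 4) → 3 H
Totals → C:17, H:32, Br:1, N:3, O:4.
In Hill order: C17H32BrN3O4.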